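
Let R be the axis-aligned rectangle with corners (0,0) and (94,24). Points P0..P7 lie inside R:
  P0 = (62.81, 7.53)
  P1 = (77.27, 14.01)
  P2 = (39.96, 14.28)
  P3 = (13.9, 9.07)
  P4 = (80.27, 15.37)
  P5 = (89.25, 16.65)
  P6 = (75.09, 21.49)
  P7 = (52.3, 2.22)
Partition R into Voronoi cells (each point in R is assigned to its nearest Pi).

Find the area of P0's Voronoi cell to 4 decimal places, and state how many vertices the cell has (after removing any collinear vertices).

Area of P0's cell: 313.2695 (6 vertices)

1. box [0,94]×[0,24]: [(0, 0) (94, 0) (94, 24) (0, 24)]
2. ⊥bis P0·P1 via (70.04,10.77): [(0, 0) (74.8664, 0) (64.1112, 24) (0, 24)]  |A|=1667.7311
3. ⊥bis P0·P2 via (51.385,10.905): [(48.1636, 0) (74.8664, 0) (64.1112, 24) (55.2533, 24)]  |A|=426.7279
4. ⊥bis P0·P3 via (38.355,8.3): [(48.1636, 0) (74.8664, 0) (64.1112, 24) (55.2533, 24)]  |A|=426.7279
5. ⊥bis P0·P4 via (71.54,11.45): [(48.1636, 0) (74.8664, 0) (64.1112, 24) (55.2533, 24)]  |A|=426.7279
6. ⊥bis P0·P5 via (76.03,12.09): [(48.1636, 0) (74.8664, 0) (64.1112, 24) (55.2533, 24)]  |A|=426.7279
7. ⊥bis P0·P6 via (68.95,14.51): [(48.1636, 0) (74.8664, 0) (67.9827, 15.3609) (58.1617, 24) (55.2533, 24)]  |A|=401.0288
8. ⊥bis P0·P7 via (57.555,4.875): [(52.5374, 14.8062) (60.018, 0) (74.8664, 0) (67.9827, 15.3609) (58.1617, 24) (55.2533, 24)]  |A|=313.2695
9. canonical 6-gon: [(52.5374, 14.8062) (60.018, 0) (74.8664, 0) (67.9827, 15.3609) (58.1617, 24) (55.2533, 24)]
10. shoelace: 313.2695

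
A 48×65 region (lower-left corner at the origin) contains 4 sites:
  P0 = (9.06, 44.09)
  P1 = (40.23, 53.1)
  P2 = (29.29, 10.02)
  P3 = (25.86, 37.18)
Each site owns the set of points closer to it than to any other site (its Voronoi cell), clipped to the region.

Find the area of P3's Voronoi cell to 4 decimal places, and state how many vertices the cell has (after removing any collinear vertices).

Area of P3's cell: 667.6442 (4 vertices)

1. box [0,48]×[0,65]: [(0, 0) (48, 0) (48, 65) (0, 65)]
2. ⊥bis P3·P0 via (17.46,40.635): [(0.7464, 0) (48, 0) (48, 65) (27.4816, 65)]  |A|=2202.5902
3. ⊥bis P3·P1 via (33.045,45.14): [(23.0308, 54.1792) (0.7464, 0) (48, 0) (48, 31.641)]  |A|=1675.1043
4. ⊥bis P3·P2 via (27.575,23.6): [(23.0308, 54.1792) (9.5153, 21.3193) (48, 26.1794) (48, 31.641)]  |A|=667.6442
5. canonical 4-gon: [(23.0308, 54.1792) (9.5153, 21.3193) (48, 26.1794) (48, 31.641)]
6. shoelace: 667.6442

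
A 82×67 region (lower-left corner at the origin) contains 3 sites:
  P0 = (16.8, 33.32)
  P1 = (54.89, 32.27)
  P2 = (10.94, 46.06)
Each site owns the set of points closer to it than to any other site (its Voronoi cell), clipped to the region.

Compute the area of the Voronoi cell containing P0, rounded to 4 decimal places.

1. box [0,82]×[0,67]: [(0, 0) (82, 0) (82, 67) (0, 67)]
2. ⊥bis P0·P1 via (35.845,32.795): [(0, 0) (34.941, 0) (36.7879, 67) (0, 67)]  |A|=2402.9171
3. ⊥bis P0·P2 via (13.87,39.69): [(0, 33.3102) (0, 0) (34.941, 0) (36.3197, 50.0162)]  |A|=1478.7158
4. canonical 4-gon: [(0, 33.3102) (0, 0) (34.941, 0) (36.3197, 50.0162)]
5. shoelace: 1478.7158

Area of P0's cell: 1478.7158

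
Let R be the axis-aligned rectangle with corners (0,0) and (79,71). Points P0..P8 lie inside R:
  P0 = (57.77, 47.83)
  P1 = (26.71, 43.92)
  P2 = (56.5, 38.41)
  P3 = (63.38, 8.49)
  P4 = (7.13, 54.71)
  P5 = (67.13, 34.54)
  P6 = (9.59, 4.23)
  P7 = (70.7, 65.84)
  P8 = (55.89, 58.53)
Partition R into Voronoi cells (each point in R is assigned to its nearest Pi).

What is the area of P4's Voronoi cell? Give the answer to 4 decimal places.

Area of P4's cell: 725.3043

1. box [0,79]×[0,71]: [(0, 0) (79, 0) (79, 71) (0, 71)]
2. ⊥bis P4·P0 via (32.45,51.27): [(0, 0) (25.4844, 0) (35.1305, 71) (0, 71)]  |A|=2151.8305
3. ⊥bis P4·P1 via (16.92,49.315): [(0, 18.6112) (28.87, 71) (0, 71)]  |A|=756.232
4. ⊥bis P4·P2 via (31.815,46.56): [(0, 18.6112) (28.87, 71) (0, 71)]  |A|=756.232
5. ⊥bis P4·P3 via (35.255,31.6): [(0, 18.6112) (28.87, 71) (0, 71)]  |A|=756.232
6. ⊥bis P4·P5 via (37.13,44.625): [(0, 18.6112) (28.87, 71) (0, 71)]  |A|=756.232
7. ⊥bis P4·P6 via (8.36,29.47): [(0, 29.0626) (5.9184, 29.351) (28.87, 71) (0, 71)]  |A|=725.3043
8. ⊥bis P4·P7 via (38.915,60.275): [(0, 29.0626) (5.9184, 29.351) (28.87, 71) (0, 71)]  |A|=725.3043
9. ⊥bis P4·P8 via (31.51,56.62): [(0, 29.0626) (5.9184, 29.351) (28.87, 71) (0, 71)]  |A|=725.3043
10. canonical 4-gon: [(0, 29.0626) (5.9184, 29.351) (28.87, 71) (0, 71)]
11. shoelace: 725.3043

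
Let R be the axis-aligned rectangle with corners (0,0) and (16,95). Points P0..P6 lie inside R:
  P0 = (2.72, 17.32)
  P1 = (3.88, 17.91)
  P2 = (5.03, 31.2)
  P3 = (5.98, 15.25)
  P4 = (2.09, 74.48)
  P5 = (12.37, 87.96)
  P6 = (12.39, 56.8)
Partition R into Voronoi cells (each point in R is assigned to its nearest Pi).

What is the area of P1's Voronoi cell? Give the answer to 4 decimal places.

Area of P1's cell: 62.0436

1. box [0,16]×[0,95]: [(0, 0) (16, 0) (16, 95) (0, 95)]
2. ⊥bis P1·P0 via (3.3,17.615): [(0, 24.1031) (12.2594, 0) (16, 0) (16, 95) (0, 95)]  |A|=1372.2556
3. ⊥bis P1·P2 via (4.455,24.555): [(0, 24.9405) (0, 24.1031) (12.2594, 0) (16, 0) (16, 23.556)]  |A|=240.2275
4. ⊥bis P1·P3 via (4.93,16.58): [(13.9869, 23.7302) (0, 24.9405) (0, 24.1031) (4.1426, 15.9584)]  |A|=62.0436
5. ⊥bis P1·P4 via (2.985,46.195): [(13.9869, 23.7302) (0, 24.9405) (0, 24.1031) (4.1426, 15.9584)]  |A|=62.0436
6. ⊥bis P1·P5 via (8.125,52.935): [(13.9869, 23.7302) (0, 24.9405) (0, 24.1031) (4.1426, 15.9584)]  |A|=62.0436
7. ⊥bis P1·P6 via (8.135,37.355): [(13.9869, 23.7302) (0, 24.9405) (0, 24.1031) (4.1426, 15.9584)]  |A|=62.0436
8. canonical 4-gon: [(13.9869, 23.7302) (0, 24.9405) (0, 24.1031) (4.1426, 15.9584)]
9. shoelace: 62.0436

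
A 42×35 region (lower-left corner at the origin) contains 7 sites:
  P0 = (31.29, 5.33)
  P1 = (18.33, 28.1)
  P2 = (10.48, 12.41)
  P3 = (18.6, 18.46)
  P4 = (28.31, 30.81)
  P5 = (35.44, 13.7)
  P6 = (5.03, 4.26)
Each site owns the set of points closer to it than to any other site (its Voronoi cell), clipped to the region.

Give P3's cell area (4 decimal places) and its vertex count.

1. box [0,42]×[0,35]: [(0, 0) (42, 0) (42, 35) (0, 35)]
2. ⊥bis P3·P0 via (24.945,11.895): [(0, 0) (12.6376, 0) (42, 28.3785) (42, 35) (0, 35)]  |A|=1053.3695
3. ⊥bis P3·P1 via (18.465,23.28): [(0, 22.7628) (0, 0) (12.6376, 0) (37.2697, 23.8067)]  |A|=574.6112
4. ⊥bis P3·P2 via (14.54,15.435): [(8.8946, 23.0119) (20.4293, 7.5306) (37.2697, 23.8067)]  |A|=224.2252
5. ⊥bis P3·P4 via (23.455,24.635): [(24.9475, 23.4616) (8.8946, 23.0119) (20.4293, 7.5306) (31.5453, 18.2741)]  |A|=191.1262
6. ⊥bis P3·P5 via (27.02,16.08): [(28.3503, 20.7862) (24.9475, 23.4616) (8.8946, 23.0119) (20.4293, 7.5306) (26.1724, 13.0812)]  |A|=176.0819
7. ⊥bis P3·P6 via (11.815,11.36): [(28.3503, 20.7862) (24.9475, 23.4616) (8.8946, 23.0119) (20.4293, 7.5306) (26.1724, 13.0812)]  |A|=176.0819
8. canonical 5-gon: [(28.3503, 20.7862) (24.9475, 23.4616) (8.8946, 23.0119) (20.4293, 7.5306) (26.1724, 13.0812)]
9. shoelace: 176.0819

Area of P3's cell: 176.0819 (5 vertices)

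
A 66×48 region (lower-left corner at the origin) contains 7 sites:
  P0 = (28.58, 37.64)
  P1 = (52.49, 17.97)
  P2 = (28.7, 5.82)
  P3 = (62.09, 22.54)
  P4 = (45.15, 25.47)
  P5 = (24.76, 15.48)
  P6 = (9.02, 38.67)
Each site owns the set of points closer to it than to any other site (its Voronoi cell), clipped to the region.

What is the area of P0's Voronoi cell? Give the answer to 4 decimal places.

1. box [0,66]×[0,48]: [(0, 0) (66, 0) (66, 48) (0, 48)]
2. ⊥bis P0·P1 via (40.535,27.805): [(0, 0) (17.6607, 0) (57.1488, 48) (0, 48)]  |A|=1795.4279
3. ⊥bis P0·P2 via (28.64,21.73): [(0, 21.622) (35.5588, 21.7561) (57.1488, 48) (0, 48)]  |A|=1218.8883
4. ⊥bis P0·P3 via (45.335,30.09): [(0, 21.622) (35.5588, 21.7561) (48.8718, 37.9388) (53.4055, 48) (0, 48)]  |A|=1200.0571
5. ⊥bis P0·P4 via (36.865,31.555): [(0, 21.622) (29.6517, 21.7338) (48.9432, 48) (0, 48)]  |A|=1033.8523
6. ⊥bis P0·P5 via (26.67,26.56): [(0, 31.1574) (32.4629, 25.5614) (48.9432, 48) (0, 48)]  |A|=822.4878
7. ⊥bis P0·P6 via (18.8,38.155): [(18.2657, 28.0088) (32.4629, 25.5614) (48.9432, 48) (19.3184, 48)]  |A|=475.5675
8. canonical 4-gon: [(18.2657, 28.0088) (32.4629, 25.5614) (48.9432, 48) (19.3184, 48)]
9. shoelace: 475.5675

Area of P0's cell: 475.5675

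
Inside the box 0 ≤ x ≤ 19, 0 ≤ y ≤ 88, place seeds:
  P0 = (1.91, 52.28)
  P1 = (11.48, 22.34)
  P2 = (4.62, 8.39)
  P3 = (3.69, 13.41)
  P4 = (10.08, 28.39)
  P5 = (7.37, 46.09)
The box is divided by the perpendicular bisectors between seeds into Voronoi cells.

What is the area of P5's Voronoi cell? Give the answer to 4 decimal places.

Area of P5's cell: 306.1506

1. box [0,19]×[0,88]: [(0, 0) (19, 0) (19, 88) (0, 88)]
2. ⊥bis P5·P0 via (4.64,49.185): [(0, 45.0922) (0, 0) (19, 0) (19, 61.8515)]  |A|=1015.9651
3. ⊥bis P5·P1 via (9.425,34.215): [(0, 45.0922) (0, 32.584) (19, 35.872) (19, 61.8515)]  |A|=365.6335
4. ⊥bis P5·P2 via (5.995,27.24): [(0, 45.0922) (0, 32.584) (19, 35.872) (19, 61.8515)]  |A|=365.6335
5. ⊥bis P5·P3 via (5.53,29.75): [(0, 45.0922) (0, 32.584) (19, 35.872) (19, 61.8515)]  |A|=365.6335
6. ⊥bis P5·P4 via (8.725,37.24): [(0, 45.0922) (0, 35.9041) (19, 38.8132) (19, 61.8515)]  |A|=306.1506
7. canonical 4-gon: [(0, 45.0922) (0, 35.9041) (19, 38.8132) (19, 61.8515)]
8. shoelace: 306.1506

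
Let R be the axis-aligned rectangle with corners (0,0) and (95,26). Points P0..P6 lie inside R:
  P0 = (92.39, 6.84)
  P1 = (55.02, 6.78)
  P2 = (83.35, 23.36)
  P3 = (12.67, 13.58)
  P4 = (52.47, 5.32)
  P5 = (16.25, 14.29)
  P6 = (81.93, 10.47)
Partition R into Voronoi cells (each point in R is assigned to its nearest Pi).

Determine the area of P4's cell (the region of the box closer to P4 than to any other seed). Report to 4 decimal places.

1. box [0,95]×[0,26]: [(0, 0) (95, 0) (95, 26) (0, 26)]
2. ⊥bis P4·P0 via (72.43,6.08): [(0, 0) (72.6615, 0) (71.6715, 26) (0, 26)]  |A|=1876.3293
3. ⊥bis P4·P1 via (53.745,6.05): [(0, 0) (57.2089, 0) (42.3226, 26) (0, 26)]  |A|=1293.9104
4. ⊥bis P4·P2 via (67.91,14.34): [(0, 0) (57.2089, 0) (42.3226, 26) (0, 26)]  |A|=1293.9104
5. ⊥bis P4·P3 via (32.57,9.45): [(30.6088, 0) (57.2089, 0) (42.3226, 26) (36.0047, 26)]  |A|=427.9347
6. ⊥bis P4·P5 via (34.36,9.805): [(31.9318, 0) (57.2089, 0) (42.3226, 26) (38.3707, 26)]  |A|=379.9778
7. ⊥bis P4·P6 via (67.2,7.895): [(31.9318, 0) (57.2089, 0) (42.3226, 26) (38.3707, 26)]  |A|=379.9778
8. canonical 4-gon: [(31.9318, 0) (57.2089, 0) (42.3226, 26) (38.3707, 26)]
9. shoelace: 379.9778

Area of P4's cell: 379.9778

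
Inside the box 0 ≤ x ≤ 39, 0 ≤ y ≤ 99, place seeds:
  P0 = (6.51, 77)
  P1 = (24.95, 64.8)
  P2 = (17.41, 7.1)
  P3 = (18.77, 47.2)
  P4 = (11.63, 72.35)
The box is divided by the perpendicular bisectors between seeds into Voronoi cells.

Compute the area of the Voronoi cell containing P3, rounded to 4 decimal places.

Area of P3's cell: 1106.1838

1. box [0,39]×[0,99]: [(0, 0) (39, 0) (39, 99) (0, 99)]
2. ⊥bis P3·P0 via (12.64,62.1): [(0, 56.8998) (0, 0) (39, 0) (39, 72.9448)]  |A|=2531.9685
3. ⊥bis P3·P1 via (21.86,56): [(8.8861, 60.5556) (0, 56.8998) (0, 0) (39, 0) (39, 49.9815)]  |A|=2186.2122
4. ⊥bis P3·P2 via (18.09,27.15): [(8.8861, 60.5556) (0, 56.8998) (0, 27.7635) (39, 26.4408) (39, 49.9815)]  |A|=1129.2272
5. ⊥bis P3·P4 via (15.2,59.775): [(12.938, 59.1328) (0, 55.4598) (0, 27.7635) (39, 26.4408) (39, 49.9815)]  |A|=1106.1838
6. canonical 5-gon: [(12.938, 59.1328) (0, 55.4598) (0, 27.7635) (39, 26.4408) (39, 49.9815)]
7. shoelace: 1106.1838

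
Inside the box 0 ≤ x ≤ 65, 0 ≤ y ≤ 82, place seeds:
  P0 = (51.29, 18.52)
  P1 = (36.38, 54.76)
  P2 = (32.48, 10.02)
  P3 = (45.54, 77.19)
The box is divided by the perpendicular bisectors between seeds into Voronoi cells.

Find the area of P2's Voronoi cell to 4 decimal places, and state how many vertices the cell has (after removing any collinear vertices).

1. box [0,65]×[0,82]: [(0, 0) (65, 0) (65, 82) (0, 82)]
2. ⊥bis P2·P0 via (41.885,14.27): [(0, 0) (48.3334, 0) (11.2787, 82) (0, 82)]  |A|=2444.0963
3. ⊥bis P2·P1 via (34.43,32.39): [(0, 35.3913) (0, 0) (48.3334, 0) (33.6667, 32.4565)]  |A|=1380.1222
4. ⊥bis P2·P3 via (39.01,43.605): [(0, 35.3913) (0, 0) (48.3334, 0) (33.6667, 32.4565)]  |A|=1380.1222
5. canonical 4-gon: [(0, 35.3913) (0, 0) (48.3334, 0) (33.6667, 32.4565)]
6. shoelace: 1380.1222

Area of P2's cell: 1380.1222 (4 vertices)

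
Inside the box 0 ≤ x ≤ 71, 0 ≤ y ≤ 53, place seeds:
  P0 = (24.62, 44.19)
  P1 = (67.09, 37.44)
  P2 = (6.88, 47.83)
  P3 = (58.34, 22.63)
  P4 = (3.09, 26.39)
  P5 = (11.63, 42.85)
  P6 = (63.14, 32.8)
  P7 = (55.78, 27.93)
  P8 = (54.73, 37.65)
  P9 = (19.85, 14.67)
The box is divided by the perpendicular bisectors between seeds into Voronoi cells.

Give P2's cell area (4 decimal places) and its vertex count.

Area of P2's cell: 141.5280 (5 vertices)

1. box [0,71]×[0,53]: [(0, 0) (71, 0) (71, 53) (0, 53)]
2. ⊥bis P2·P0 via (15.75,46.01): [(0, 0) (6.3094, 0) (17.1843, 53) (0, 53)]  |A|=622.5815
3. ⊥bis P2·P1 via (36.985,42.635): [(0, 0) (6.3094, 0) (17.1843, 53) (0, 53)]  |A|=622.5815
4. ⊥bis P2·P3 via (32.61,35.23): [(0, 0) (6.3094, 0) (17.1843, 53) (0, 53)]  |A|=622.5815
5. ⊥bis P2·P4 via (4.985,37.11): [(0, 37.9912) (13.611, 35.5852) (17.1843, 53) (0, 53)]  |A|=251.7725
6. ⊥bis P2·P5 via (9.255,45.34): [(0, 37.9912) (1.308, 37.76) (17.1595, 52.8794) (17.1843, 53) (0, 53)]  |A|=141.528
7. ⊥bis P2·P6 via (35.01,40.315): [(0, 37.9912) (1.308, 37.76) (17.1595, 52.8794) (17.1843, 53) (0, 53)]  |A|=141.528
8. ⊥bis P2·P7 via (31.33,37.88): [(0, 37.9912) (1.308, 37.76) (17.1595, 52.8794) (17.1843, 53) (0, 53)]  |A|=141.528
9. ⊥bis P2·P8 via (30.805,42.74): [(0, 37.9912) (1.308, 37.76) (17.1595, 52.8794) (17.1843, 53) (0, 53)]  |A|=141.528
10. ⊥bis P2·P9 via (13.365,31.25): [(0, 37.9912) (1.308, 37.76) (17.1595, 52.8794) (17.1843, 53) (0, 53)]  |A|=141.528
11. canonical 5-gon: [(0, 37.9912) (1.308, 37.76) (17.1595, 52.8794) (17.1843, 53) (0, 53)]
12. shoelace: 141.528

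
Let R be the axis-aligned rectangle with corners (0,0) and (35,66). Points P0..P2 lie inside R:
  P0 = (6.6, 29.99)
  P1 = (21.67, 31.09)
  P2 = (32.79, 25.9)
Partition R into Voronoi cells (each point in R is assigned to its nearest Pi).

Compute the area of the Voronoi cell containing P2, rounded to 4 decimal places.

1. box [0,35]×[0,66]: [(0, 0) (35, 0) (35, 66) (0, 66)]
2. ⊥bis P2·P0 via (19.695,27.945): [(15.3309, 0) (35, 0) (35, 66) (25.6379, 66)]  |A|=958.0282
3. ⊥bis P2·P1 via (27.23,28.495): [(16.0351, 4.509) (15.3309, 0) (35, 0) (35, 45.1429)]  |A|=472.409
4. canonical 4-gon: [(16.0351, 4.509) (15.3309, 0) (35, 0) (35, 45.1429)]
5. shoelace: 472.409

Area of P2's cell: 472.4090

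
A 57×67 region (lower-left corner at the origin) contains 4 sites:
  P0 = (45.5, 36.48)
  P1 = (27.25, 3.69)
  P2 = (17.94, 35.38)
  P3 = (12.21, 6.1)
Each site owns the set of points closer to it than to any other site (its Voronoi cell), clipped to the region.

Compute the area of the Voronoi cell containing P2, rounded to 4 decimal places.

1. box [0,57]×[0,67]: [(0, 0) (57, 0) (57, 67) (0, 67)]
2. ⊥bis P2·P0 via (31.72,35.93): [(0, 0) (33.1541, 0) (30.4799, 67) (0, 67)]  |A|=2131.7382
3. ⊥bis P2·P1 via (22.595,19.535): [(0, 12.897) (32.261, 22.3747) (30.4799, 67) (0, 67)]  |A|=1552.7971
4. ⊥bis P2·P3 via (15.075,20.74): [(0, 23.6901) (22.0503, 19.375) (32.261, 22.3747) (30.4799, 67) (0, 67)]  |A|=1433.801
5. canonical 5-gon: [(0, 23.6901) (22.0503, 19.375) (32.261, 22.3747) (30.4799, 67) (0, 67)]
6. shoelace: 1433.801

Area of P2's cell: 1433.8010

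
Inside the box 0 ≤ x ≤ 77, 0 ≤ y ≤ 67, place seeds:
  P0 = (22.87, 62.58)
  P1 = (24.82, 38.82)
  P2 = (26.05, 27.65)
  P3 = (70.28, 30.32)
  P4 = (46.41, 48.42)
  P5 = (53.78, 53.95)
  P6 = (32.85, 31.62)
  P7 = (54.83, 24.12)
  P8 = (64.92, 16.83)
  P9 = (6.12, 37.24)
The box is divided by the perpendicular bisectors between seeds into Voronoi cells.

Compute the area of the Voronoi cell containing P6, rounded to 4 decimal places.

1. box [0,77]×[0,67]: [(0, 0) (77, 0) (77, 67) (0, 67)]
2. ⊥bis P6·P0 via (27.86,47.1): [(0, 38.1193) (0, 0) (77, 0) (77, 62.9403)]  |A|=3890.7961
3. ⊥bis P6·P1 via (28.835,35.22): [(44.2138, 52.3717) (0, 3.061) (0, 0) (77, 0) (77, 62.9403)]  |A|=3115.7644
4. ⊥bis P6·P2 via (29.45,29.635): [(44.2138, 52.3717) (27.2327, 33.433) (46.7516, 0) (77, 0) (77, 62.9403)]  |A|=2292.5631
5. ⊥bis P6·P3 via (51.565,30.97): [(52.4, 55.0105) (44.2138, 52.3717) (27.2327, 33.433) (46.7516, 0) (50.4894, 0)]  |A|=789.2141
6. ⊥bis P6·P4 via (39.63,40.02): [(51.5453, 30.4027) (35.8642, 43.0595) (27.2327, 33.433) (46.7516, 0) (50.4894, 0)]  |A|=563.768
7. ⊥bis P6·P5 via (43.315,42.785): [(51.5453, 30.4027) (35.8642, 43.0595) (27.2327, 33.433) (46.7516, 0) (50.4894, 0)]  |A|=563.768
8. ⊥bis P6·P7 via (43.84,27.87): [(46.1815, 34.732) (35.8642, 43.0595) (27.2327, 33.433) (38.9121, 13.4279)]  |A|=282.7214
9. ⊥bis P6·P8 via (48.885,24.225): [(46.1815, 34.732) (35.8642, 43.0595) (27.2327, 33.433) (38.9121, 13.4279)]  |A|=282.7214
10. ⊥bis P6·P9 via (19.485,34.43): [(46.1815, 34.732) (35.8642, 43.0595) (27.2327, 33.433) (38.9121, 13.4279)]  |A|=282.7214
11. canonical 4-gon: [(46.1815, 34.732) (35.8642, 43.0595) (27.2327, 33.433) (38.9121, 13.4279)]
12. shoelace: 282.7214

Area of P6's cell: 282.7214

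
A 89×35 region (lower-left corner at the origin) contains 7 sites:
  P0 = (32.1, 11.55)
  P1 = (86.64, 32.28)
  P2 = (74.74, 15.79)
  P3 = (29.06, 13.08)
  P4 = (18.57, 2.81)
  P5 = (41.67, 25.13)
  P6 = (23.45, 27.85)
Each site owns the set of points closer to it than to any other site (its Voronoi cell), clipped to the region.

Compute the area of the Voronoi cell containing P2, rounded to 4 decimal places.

Area of P2's cell: 900.4971

1. box [0,89]×[0,35]: [(0, 0) (89, 0) (89, 35) (0, 35)]
2. ⊥bis P2·P0 via (53.42,13.67): [(54.7793, 0) (89, 0) (89, 35) (51.299, 35)]  |A|=1258.6295
3. ⊥bis P2·P1 via (80.69,24.035): [(54.7793, 0) (89, 0) (89, 18.0381) (65.4956, 35) (51.299, 35)]  |A|=1059.2902
4. ⊥bis P2·P3 via (51.9,14.435): [(54.7793, 0) (89, 0) (89, 18.0381) (65.4956, 35) (51.299, 35)]  |A|=1059.2902
5. ⊥bis P2·P4 via (46.655,9.3): [(54.7793, 0) (89, 0) (89, 18.0381) (65.4956, 35) (51.299, 35)]  |A|=1059.2902
6. ⊥bis P2·P5 via (58.205,20.46): [(54.1666, 6.1614) (54.7793, 0) (89, 0) (89, 18.0381) (65.4956, 35) (62.3115, 35)]  |A|=900.4971
7. ⊥bis P2·P6 via (49.095,21.82): [(54.1666, 6.1614) (54.7793, 0) (89, 0) (89, 18.0381) (65.4956, 35) (62.3115, 35)]  |A|=900.4971
8. canonical 6-gon: [(54.1666, 6.1614) (54.7793, 0) (89, 0) (89, 18.0381) (65.4956, 35) (62.3115, 35)]
9. shoelace: 900.4971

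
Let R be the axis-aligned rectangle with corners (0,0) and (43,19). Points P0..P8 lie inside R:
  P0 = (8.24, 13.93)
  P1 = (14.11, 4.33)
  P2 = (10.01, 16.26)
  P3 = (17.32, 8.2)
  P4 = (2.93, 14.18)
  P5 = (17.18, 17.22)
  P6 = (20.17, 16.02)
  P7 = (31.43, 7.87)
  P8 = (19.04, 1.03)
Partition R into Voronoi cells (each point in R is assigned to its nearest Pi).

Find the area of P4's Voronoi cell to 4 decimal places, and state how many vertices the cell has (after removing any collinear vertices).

1. box [0,43]×[0,19]: [(0, 0) (43, 0) (43, 19) (0, 19)]
2. ⊥bis P4·P0 via (5.585,14.055): [(0, 0) (4.9233, 0) (5.8178, 19) (0, 19)]  |A|=102.0404
3. ⊥bis P4·P1 via (8.52,9.255): [(0, 0) (0.366, 0) (5.1806, 5.4646) (5.8178, 19) (0, 19)]  |A|=89.5884
4. ⊥bis P4·P2 via (6.47,15.22): [(0, 0) (0.366, 0) (5.1806, 5.4646) (5.7545, 17.6554) (5.3595, 19) (0, 19)]  |A|=89.2803
5. ⊥bis P4·P3 via (10.125,11.19): [(0, 0) (0.366, 0) (5.1806, 5.4646) (5.7545, 17.6554) (5.3595, 19) (0, 19)]  |A|=89.2803
6. ⊥bis P4·P5 via (10.055,15.7): [(0, 0) (0.366, 0) (5.1806, 5.4646) (5.7545, 17.6554) (5.3595, 19) (0, 19)]  |A|=89.2803
7. ⊥bis P4·P6 via (11.55,15.1): [(0, 0) (0.366, 0) (5.1806, 5.4646) (5.7545, 17.6554) (5.3595, 19) (0, 19)]  |A|=89.2803
8. ⊥bis P4·P7 via (17.18,11.025): [(0, 0) (0.366, 0) (5.1806, 5.4646) (5.7545, 17.6554) (5.3595, 19) (0, 19)]  |A|=89.2803
9. ⊥bis P4·P8 via (10.985,7.605): [(0, 0) (0.366, 0) (5.1806, 5.4646) (5.7545, 17.6554) (5.3595, 19) (0, 19)]  |A|=89.2803
10. canonical 6-gon: [(0, 0) (0.366, 0) (5.1806, 5.4646) (5.7545, 17.6554) (5.3595, 19) (0, 19)]
11. shoelace: 89.2803

Area of P4's cell: 89.2803 (6 vertices)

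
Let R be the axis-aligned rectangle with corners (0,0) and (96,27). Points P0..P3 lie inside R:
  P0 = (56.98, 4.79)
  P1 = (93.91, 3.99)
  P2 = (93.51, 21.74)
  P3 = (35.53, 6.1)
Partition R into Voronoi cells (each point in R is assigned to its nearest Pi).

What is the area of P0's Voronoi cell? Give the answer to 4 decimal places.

Area of P0's cell: 728.8196

1. box [0,96]×[0,27]: [(0, 0) (96, 0) (96, 27) (0, 27)]
2. ⊥bis P0·P1 via (75.445,4.39): [(0, 0) (75.3499, 0) (75.9348, 27) (0, 27)]  |A|=2042.3434
3. ⊥bis P0·P2 via (75.245,13.265): [(0, 0) (75.3499, 0) (75.6198, 12.4573) (68.8719, 27) (0, 27)]  |A|=1990.9869
4. ⊥bis P0·P3 via (46.255,5.445): [(45.9225, 0) (75.3499, 0) (75.6198, 12.4573) (68.8719, 27) (47.5714, 27)]  |A|=728.8196
5. canonical 5-gon: [(45.9225, 0) (75.3499, 0) (75.6198, 12.4573) (68.8719, 27) (47.5714, 27)]
6. shoelace: 728.8196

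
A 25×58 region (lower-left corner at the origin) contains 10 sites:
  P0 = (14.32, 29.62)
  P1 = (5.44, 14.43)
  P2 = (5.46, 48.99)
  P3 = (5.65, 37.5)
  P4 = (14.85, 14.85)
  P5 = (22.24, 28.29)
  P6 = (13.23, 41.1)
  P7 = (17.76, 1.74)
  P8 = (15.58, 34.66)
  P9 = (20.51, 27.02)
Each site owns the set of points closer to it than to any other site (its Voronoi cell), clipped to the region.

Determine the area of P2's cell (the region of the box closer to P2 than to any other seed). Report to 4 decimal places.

Area of P2's cell: 221.6752

1. box [0,25]×[0,58]: [(0, 0) (25, 0) (25, 58) (0, 58)]
2. ⊥bis P2·P0 via (9.89,39.305): [(0, 34.7812) (25, 46.2164) (25, 58) (0, 58)]  |A|=437.5291
3. ⊥bis P2·P1 via (5.45,31.71): [(0, 34.7812) (25, 46.2164) (25, 58) (0, 58)]  |A|=437.5291
4. ⊥bis P2·P3 via (5.555,43.245): [(0, 43.1531) (18.9894, 43.4672) (25, 46.2164) (25, 58) (0, 58)]  |A|=358.0402
5. ⊥bis P2·P4 via (10.155,31.92): [(0, 43.1531) (18.9894, 43.4672) (25, 46.2164) (25, 58) (0, 58)]  |A|=358.0402
6. ⊥bis P2·P5 via (13.85,38.64): [(0, 43.1531) (18.9894, 43.4672) (20.8608, 44.3231) (25, 47.6785) (25, 58) (0, 58)]  |A|=355.0143
7. ⊥bis P2·P6 via (9.345,45.045): [(0, 43.1531) (7.5507, 43.278) (22.5001, 58) (0, 58)]  |A|=221.6752
8. ⊥bis P2·P7 via (11.61,25.365): [(0, 43.1531) (7.5507, 43.278) (22.5001, 58) (0, 58)]  |A|=221.6752
9. ⊥bis P2·P8 via (10.52,41.825): [(0, 43.1531) (7.5507, 43.278) (22.5001, 58) (0, 58)]  |A|=221.6752
10. ⊥bis P2·P9 via (12.985,38.005): [(0, 43.1531) (7.5507, 43.278) (22.5001, 58) (0, 58)]  |A|=221.6752
11. canonical 4-gon: [(0, 43.1531) (7.5507, 43.278) (22.5001, 58) (0, 58)]
12. shoelace: 221.6752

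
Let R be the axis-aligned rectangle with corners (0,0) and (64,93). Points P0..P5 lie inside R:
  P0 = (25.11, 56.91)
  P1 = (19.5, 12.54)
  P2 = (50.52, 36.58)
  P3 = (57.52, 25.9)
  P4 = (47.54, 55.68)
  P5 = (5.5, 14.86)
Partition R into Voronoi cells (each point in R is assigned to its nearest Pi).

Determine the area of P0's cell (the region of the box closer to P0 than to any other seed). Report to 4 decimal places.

1. box [0,64]×[0,93]: [(0, 0) (64, 0) (64, 93) (0, 93)]
2. ⊥bis P0·P1 via (22.305,34.725): [(0, 37.5452) (64, 29.4532) (64, 93) (0, 93)]  |A|=3808.0515
3. ⊥bis P0·P2 via (37.815,46.745): [(0, 37.5452) (27.6567, 34.0484) (64, 79.473) (64, 93) (0, 93)]  |A|=2899.1085
4. ⊥bis P0·P3 via (41.315,41.405): [(0, 37.5452) (27.6567, 34.0484) (64, 79.473) (64, 93) (0, 93)]  |A|=2899.1085
5. ⊥bis P0·P4 via (36.325,56.295): [(0, 37.5452) (27.6567, 34.0484) (35.6531, 44.0429) (38.3378, 93) (0, 93)]  |A|=2079.2118
6. ⊥bis P0·P5 via (15.305,35.885): [(0, 43.0225) (16.1139, 35.5078) (27.6567, 34.0484) (35.6531, 44.0429) (38.3378, 93) (0, 93)]  |A|=2035.0816
7. canonical 6-gon: [(0, 43.0225) (16.1139, 35.5078) (27.6567, 34.0484) (35.6531, 44.0429) (38.3378, 93) (0, 93)]
8. shoelace: 2035.0816

Area of P0's cell: 2035.0816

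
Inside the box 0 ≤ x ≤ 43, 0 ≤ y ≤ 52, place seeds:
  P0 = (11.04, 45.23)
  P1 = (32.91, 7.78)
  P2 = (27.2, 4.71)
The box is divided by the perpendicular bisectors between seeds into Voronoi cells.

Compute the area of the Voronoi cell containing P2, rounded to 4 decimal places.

Area of P2's cell: 593.9253

1. box [0,43]×[0,52]: [(0, 0) (43, 0) (43, 52) (0, 52)]
2. ⊥bis P2·P0 via (19.12,24.97): [(0, 17.3446) (0, 0) (43, 0) (43, 34.4937)]  |A|=1114.5248
3. ⊥bis P2·P1 via (30.055,6.245): [(19.8343, 25.2549) (0, 17.3446) (0, 0) (33.4126, 0)]  |A|=593.9253
4. canonical 4-gon: [(19.8343, 25.2549) (0, 17.3446) (0, 0) (33.4126, 0)]
5. shoelace: 593.9253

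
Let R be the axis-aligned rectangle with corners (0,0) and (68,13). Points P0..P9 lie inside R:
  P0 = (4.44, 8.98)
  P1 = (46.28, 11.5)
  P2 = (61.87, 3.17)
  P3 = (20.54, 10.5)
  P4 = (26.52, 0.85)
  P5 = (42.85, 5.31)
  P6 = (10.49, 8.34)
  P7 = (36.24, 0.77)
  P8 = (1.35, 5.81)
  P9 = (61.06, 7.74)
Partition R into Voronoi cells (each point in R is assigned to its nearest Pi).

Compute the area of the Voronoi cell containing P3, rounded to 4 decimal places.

1. box [0,68]×[0,13]: [(0, 0) (68, 0) (68, 13) (0, 13)]
2. ⊥bis P3·P0 via (12.49,9.74): [(13.4096, 0) (68, 0) (68, 13) (12.1822, 13)]  |A|=717.6535
3. ⊥bis P3·P1 via (33.41,11): [(13.4096, 0) (33.8374, 0) (33.3323, 13) (12.1822, 13)]  |A|=270.2562
4. ⊥bis P3·P2 via (41.205,6.835): [(13.4096, 0) (33.8374, 0) (33.3323, 13) (12.1822, 13)]  |A|=270.2562
5. ⊥bis P3·P4 via (23.53,5.675): [(13.4096, 0) (14.3722, 0) (33.3797, 11.7788) (33.3323, 13) (12.1822, 13)]  |A|=155.6182
6. ⊥bis P3·P5 via (31.695,7.905): [(13.4096, 0) (14.3722, 0) (32.4642, 11.2114) (32.8803, 13) (12.1822, 13)]  |A|=154.6414
7. ⊥bis P3·P6 via (15.515,9.42): [(17.1673, 1.7321) (32.4642, 11.2114) (32.8803, 13) (14.7456, 13)]  |A|=113.8776
8. ⊥bis P3·P7 via (28.39,5.635): [(17.1673, 1.7321) (31.4605, 10.5894) (32.8357, 12.8084) (32.8803, 13) (14.7456, 13)]  |A|=113.1917
9. ⊥bis P3·P8 via (10.945,8.155): [(17.1673, 1.7321) (31.4605, 10.5894) (32.8357, 12.8084) (32.8803, 13) (14.7456, 13)]  |A|=113.1917
10. ⊥bis P3·P9 via (40.8,9.12): [(17.1673, 1.7321) (31.4605, 10.5894) (32.8357, 12.8084) (32.8803, 13) (14.7456, 13)]  |A|=113.1917
11. canonical 5-gon: [(17.1673, 1.7321) (31.4605, 10.5894) (32.8357, 12.8084) (32.8803, 13) (14.7456, 13)]
12. shoelace: 113.1917

Area of P3's cell: 113.1917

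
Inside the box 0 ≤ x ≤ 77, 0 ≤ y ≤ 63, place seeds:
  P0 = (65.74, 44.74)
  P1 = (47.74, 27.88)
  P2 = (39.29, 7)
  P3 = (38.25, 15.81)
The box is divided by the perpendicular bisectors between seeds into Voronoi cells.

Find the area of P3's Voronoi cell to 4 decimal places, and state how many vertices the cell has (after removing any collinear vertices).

1. box [0,77]×[0,63]: [(0, 0) (77, 0) (77, 63) (0, 63)]
2. ⊥bis P3·P0 via (51.995,30.275): [(0, 0) (77, 0) (77, 6.5146) (17.5558, 63) (0, 63)]  |A|=3172.1356
3. ⊥bis P3·P1 via (42.995,21.845): [(0, 55.6497) (0, 0) (70.7789, 0)]  |A|=1969.4116
4. ⊥bis P3·P2 via (38.77,11.405): [(53.9884, 13.2015) (0, 55.6497) (0, 6.8283)]  |A|=1317.8938
5. canonical 3-gon: [(53.9884, 13.2015) (0, 55.6497) (0, 6.8283)]
6. shoelace: 1317.8938

Area of P3's cell: 1317.8938 (3 vertices)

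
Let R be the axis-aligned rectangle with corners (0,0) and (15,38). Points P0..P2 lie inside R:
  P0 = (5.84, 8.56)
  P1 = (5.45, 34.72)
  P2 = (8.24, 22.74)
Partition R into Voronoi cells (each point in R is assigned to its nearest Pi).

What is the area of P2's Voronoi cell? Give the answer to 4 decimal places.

Area of P2's cell: 199.6560

1. box [0,15]×[0,38]: [(0, 0) (15, 0) (15, 38) (0, 38)]
2. ⊥bis P2·P0 via (7.04,15.65): [(0, 16.8415) (15, 14.3028) (15, 38) (0, 38)]  |A|=336.4178
3. ⊥bis P2·P1 via (6.845,28.73): [(0, 27.1359) (0, 16.8415) (15, 14.3028) (15, 30.6292)]  |A|=199.656
4. canonical 4-gon: [(0, 27.1359) (0, 16.8415) (15, 14.3028) (15, 30.6292)]
5. shoelace: 199.656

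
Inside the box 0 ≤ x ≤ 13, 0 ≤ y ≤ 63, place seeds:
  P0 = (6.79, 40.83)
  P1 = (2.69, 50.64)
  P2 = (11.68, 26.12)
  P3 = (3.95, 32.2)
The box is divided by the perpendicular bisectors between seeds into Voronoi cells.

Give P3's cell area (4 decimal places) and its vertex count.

1. box [0,13]×[0,63]: [(0, 0) (13, 0) (13, 63) (0, 63)]
2. ⊥bis P3·P0 via (5.37,36.515): [(0, 38.2822) (0, 0) (13, 0) (13, 34.0041)]  |A|=469.8607
3. ⊥bis P3·P1 via (3.32,41.42): [(0, 38.2822) (0, 0) (13, 0) (13, 34.0041)]  |A|=469.8607
4. ⊥bis P3·P2 via (7.815,29.16): [(11.9078, 34.3635) (0, 38.2822) (0, 19.2242)]  |A|=113.4696
5. canonical 3-gon: [(11.9078, 34.3635) (0, 38.2822) (0, 19.2242)]
6. shoelace: 113.4696

Area of P3's cell: 113.4696 (3 vertices)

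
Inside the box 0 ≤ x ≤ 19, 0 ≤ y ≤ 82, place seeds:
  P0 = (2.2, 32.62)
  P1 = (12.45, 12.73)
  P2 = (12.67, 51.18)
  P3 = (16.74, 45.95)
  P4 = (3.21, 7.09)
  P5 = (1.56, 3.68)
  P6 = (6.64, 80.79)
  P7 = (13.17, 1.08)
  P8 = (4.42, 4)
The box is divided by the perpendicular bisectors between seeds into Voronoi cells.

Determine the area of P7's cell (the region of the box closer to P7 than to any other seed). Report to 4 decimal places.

Area of P7's cell: 69.3404

1. box [0,19]×[0,82]: [(0, 0) (19, 0) (19, 82) (0, 82)]
2. ⊥bis P7·P0 via (7.685,16.85): [(0, 14.1771) (0, 0) (19, 0) (19, 20.7855)]  |A|=332.1443
3. ⊥bis P7·P1 via (12.81,6.905): [(0, 6.1133) (0, 0) (19, 0) (19, 7.2876)]  |A|=127.3082
4. ⊥bis P7·P2 via (12.92,26.13): [(0, 6.1133) (0, 0) (19, 0) (19, 7.2876)]  |A|=127.3082
5. ⊥bis P7·P3 via (14.955,23.515): [(0, 6.1133) (0, 0) (19, 0) (19, 7.2876)]  |A|=127.3082
6. ⊥bis P7·P4 via (8.19,4.085): [(9.7786, 6.7177) (5.7251, 0) (19, 0) (19, 7.2876)]  |A|=78.189
7. ⊥bis P7·P5 via (7.365,2.38): [(9.7786, 6.7177) (7.4853, 2.9171) (6.832, 0) (19, 0) (19, 7.2876)]  |A|=76.5745
8. ⊥bis P7·P6 via (9.905,40.935): [(9.7786, 6.7177) (7.4853, 2.9171) (6.832, 0) (19, 0) (19, 7.2876)]  |A|=76.5745
9. ⊥bis P7·P8 via (8.795,2.54): [(10.1978, 6.7436) (7.9474, 0) (19, 0) (19, 7.2876)]  |A|=69.3404
10. canonical 4-gon: [(10.1978, 6.7436) (7.9474, 0) (19, 0) (19, 7.2876)]
11. shoelace: 69.3404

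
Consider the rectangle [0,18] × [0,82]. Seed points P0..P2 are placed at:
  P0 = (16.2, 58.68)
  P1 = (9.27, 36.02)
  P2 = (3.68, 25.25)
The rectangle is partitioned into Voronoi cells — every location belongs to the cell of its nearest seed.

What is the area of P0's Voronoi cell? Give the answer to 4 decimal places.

1. box [0,18]×[0,82]: [(0, 0) (18, 0) (18, 82) (0, 82)]
2. ⊥bis P0·P1 via (12.735,47.35): [(0, 51.2447) (18, 45.7398) (18, 82) (0, 82)]  |A|=603.1394
3. ⊥bis P0·P2 via (9.94,41.965): [(0, 51.2447) (18, 45.7398) (18, 82) (0, 82)]  |A|=603.1394
4. canonical 4-gon: [(0, 51.2447) (18, 45.7398) (18, 82) (0, 82)]
5. shoelace: 603.1394

Area of P0's cell: 603.1394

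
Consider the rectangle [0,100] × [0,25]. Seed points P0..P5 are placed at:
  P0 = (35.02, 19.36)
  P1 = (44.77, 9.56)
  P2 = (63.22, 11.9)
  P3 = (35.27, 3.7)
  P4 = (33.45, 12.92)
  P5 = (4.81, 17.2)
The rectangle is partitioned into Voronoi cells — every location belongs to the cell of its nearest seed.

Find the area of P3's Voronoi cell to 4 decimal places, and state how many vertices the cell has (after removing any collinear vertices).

Area of P3's cell: 178.5710 (4 vertices)

1. box [0,100]×[0,25]: [(0, 0) (100, 0) (100, 25) (0, 25)]
2. ⊥bis P3·P0 via (35.145,11.53): [(0, 10.9689) (0, 0) (100, 0) (100, 12.5654)]  |A|=1176.7149
3. ⊥bis P3·P1 via (40.02,6.63): [(36.9794, 11.5593) (0, 10.9689) (0, 0) (44.1097, 0)]  |A|=457.7505
4. ⊥bis P3·P2 via (49.245,7.8): [(36.9794, 11.5593) (0, 10.9689) (0, 0) (44.1097, 0)]  |A|=457.7505
5. ⊥bis P3·P4 via (34.36,8.31): [(38.4818, 9.1236) (0, 1.5274) (0, 0) (44.1097, 0)]  |A|=230.6096
6. ⊥bis P3·P5 via (20.04,10.45): [(38.4818, 9.1236) (17.6277, 5.0071) (15.4085, 0) (44.1097, 0)]  |A|=178.571
7. canonical 4-gon: [(38.4818, 9.1236) (17.6277, 5.0071) (15.4085, 0) (44.1097, 0)]
8. shoelace: 178.571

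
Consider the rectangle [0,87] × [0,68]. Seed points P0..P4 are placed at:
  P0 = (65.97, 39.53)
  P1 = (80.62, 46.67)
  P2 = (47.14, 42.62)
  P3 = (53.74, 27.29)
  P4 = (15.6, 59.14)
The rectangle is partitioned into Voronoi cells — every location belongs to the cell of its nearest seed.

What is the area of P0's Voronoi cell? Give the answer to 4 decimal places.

1. box [0,87]×[0,68]: [(0, 0) (87, 0) (87, 68) (0, 68)]
2. ⊥bis P0·P1 via (73.295,43.1): [(0, 0) (87, 0) (87, 14.9798) (61.1594, 68) (0, 68)]  |A|=5230.964
3. ⊥bis P0·P2 via (56.555,41.075): [(49.8146, 0) (87, 0) (87, 14.9798) (61.1594, 68) (60.9734, 68)]  |A|=1464.1725
4. ⊥bis P0·P3 via (59.855,33.41): [(55.9392, 37.3226) (87, 6.2872) (87, 14.9798) (61.1594, 68) (60.9734, 68)]  |A|=672.6028
5. ⊥bis P0·P4 via (40.785,49.335): [(55.9392, 37.3226) (87, 6.2872) (87, 14.9798) (61.1594, 68) (60.9734, 68)]  |A|=672.6028
6. canonical 5-gon: [(55.9392, 37.3226) (87, 6.2872) (87, 14.9798) (61.1594, 68) (60.9734, 68)]
7. shoelace: 672.6028

Area of P0's cell: 672.6028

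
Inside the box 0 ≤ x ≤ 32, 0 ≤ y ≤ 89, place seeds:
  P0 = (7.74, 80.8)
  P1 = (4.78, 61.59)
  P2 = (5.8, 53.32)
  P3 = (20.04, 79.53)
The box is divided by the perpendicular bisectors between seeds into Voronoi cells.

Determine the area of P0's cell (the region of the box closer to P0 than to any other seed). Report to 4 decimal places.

Area of P0's cell: 247.5764

1. box [0,32]×[0,89]: [(0, 0) (32, 0) (32, 89) (0, 89)]
2. ⊥bis P0·P1 via (6.26,71.195): [(0, 72.1596) (32, 67.2288) (32, 89) (0, 89)]  |A|=617.7857
3. ⊥bis P0·P2 via (6.77,67.06): [(0, 72.1596) (32, 67.2288) (32, 89) (0, 89)]  |A|=617.7857
4. ⊥bis P0·P3 via (13.89,80.165): [(0, 72.1596) (12.8588, 70.1782) (14.8022, 89) (0, 89)]  |A|=247.5764
5. canonical 4-gon: [(0, 72.1596) (12.8588, 70.1782) (14.8022, 89) (0, 89)]
6. shoelace: 247.5764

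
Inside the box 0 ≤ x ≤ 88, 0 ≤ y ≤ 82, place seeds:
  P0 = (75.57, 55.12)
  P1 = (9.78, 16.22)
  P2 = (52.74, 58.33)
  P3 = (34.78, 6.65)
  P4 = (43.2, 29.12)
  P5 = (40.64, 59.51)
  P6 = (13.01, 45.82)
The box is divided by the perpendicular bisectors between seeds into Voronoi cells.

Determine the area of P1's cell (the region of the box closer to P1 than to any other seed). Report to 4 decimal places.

1. box [0,88]×[0,82]: [(0, 0) (88, 0) (88, 82) (0, 82)]
2. ⊥bis P1·P0 via (42.675,35.67): [(0, 0) (63.7658, 0) (15.2812, 82) (0, 82)]  |A|=3240.9272
3. ⊥bis P1·P2 via (31.26,37.275): [(0, 69.166) (0, 0) (63.7658, 0) (57.6367, 10.3659)]  |A|=2323.744
4. ⊥bis P1·P3 via (22.28,11.435): [(31.9155, 36.6062) (0, 69.166) (0, 0) (17.9027, 0)]  |A|=1431.4099
5. ⊥bis P1·P4 via (26.49,22.67): [(26.5356, 22.5519) (14.092, 54.7896) (0, 69.166) (0, 0) (17.9027, 0)]  |A|=1257.2481
6. ⊥bis P1·P5 via (25.21,37.865): [(26.5356, 22.5519) (18.8841, 42.3745) (0, 55.8364) (0, 0) (17.9027, 0)]  |A|=1078.3596
7. ⊥bis P1·P6 via (11.395,31.02): [(26.5356, 22.5519) (23.789, 29.6675) (0, 32.2634) (0, 0) (17.9027, 0)]  |A|=711.006
8. canonical 5-gon: [(26.5356, 22.5519) (23.789, 29.6675) (0, 32.2634) (0, 0) (17.9027, 0)]
9. shoelace: 711.006

Area of P1's cell: 711.0060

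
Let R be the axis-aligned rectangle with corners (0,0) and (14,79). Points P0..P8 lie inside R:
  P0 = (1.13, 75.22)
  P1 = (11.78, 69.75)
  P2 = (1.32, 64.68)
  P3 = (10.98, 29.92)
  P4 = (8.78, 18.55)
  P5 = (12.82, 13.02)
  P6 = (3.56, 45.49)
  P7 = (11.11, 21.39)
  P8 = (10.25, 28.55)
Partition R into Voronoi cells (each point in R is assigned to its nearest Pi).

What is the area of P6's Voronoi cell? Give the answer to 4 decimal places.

1. box [0,14]×[0,79]: [(0, 0) (14, 0) (14, 79) (0, 79)]
2. ⊥bis P6·P0 via (2.345,60.355): [(0, 60.1633) (0, 0) (14, 0) (14, 61.3076)]  |A|=850.2967
3. ⊥bis P6·P1 via (7.67,57.62): [(0.1319, 60.1741) (0, 60.1633) (0, 0) (14, 0) (14, 55.4752)]  |A|=809.8546
4. ⊥bis P6·P2 via (2.44,55.085): [(11.8945, 56.1886) (0, 54.8002) (0, 0) (14, 0) (14, 55.4752)]  |A|=777.6321
5. ⊥bis P6·P3 via (7.27,37.705): [(11.8945, 56.1886) (0, 54.8002) (0, 34.2404) (14, 40.9122) (14, 55.4752)]  |A|=251.5635
6. ⊥bis P6·P4 via (6.17,32.02): [(11.8945, 56.1886) (0, 54.8002) (0, 34.2404) (14, 40.9122) (14, 55.4752)]  |A|=251.5635
7. ⊥bis P6·P5 via (8.19,29.255): [(11.8945, 56.1886) (0, 54.8002) (0, 34.2404) (14, 40.9122) (14, 55.4752)]  |A|=251.5635
8. ⊥bis P6·P7 via (7.335,33.44): [(11.8945, 56.1886) (0, 54.8002) (0, 34.2404) (14, 40.9122) (14, 55.4752)]  |A|=251.5635
9. ⊥bis P6·P8 via (6.905,37.02): [(11.8945, 56.1886) (0, 54.8002) (0, 34.2931) (0.6447, 34.5477) (14, 40.9122) (14, 55.4752)]  |A|=251.5466
10. canonical 6-gon: [(11.8945, 56.1886) (0, 54.8002) (0, 34.2931) (0.6447, 34.5477) (14, 40.9122) (14, 55.4752)]
11. shoelace: 251.5466

Area of P6's cell: 251.5466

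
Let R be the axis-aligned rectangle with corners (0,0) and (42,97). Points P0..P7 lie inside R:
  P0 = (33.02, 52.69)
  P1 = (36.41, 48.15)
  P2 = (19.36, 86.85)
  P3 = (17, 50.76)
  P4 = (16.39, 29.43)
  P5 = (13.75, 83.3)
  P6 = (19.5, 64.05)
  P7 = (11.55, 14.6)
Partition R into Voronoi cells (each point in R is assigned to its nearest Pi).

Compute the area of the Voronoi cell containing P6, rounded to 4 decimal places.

1. box [0,42]×[0,97]: [(0, 0) (42, 0) (42, 97) (0, 97)]
2. ⊥bis P6·P0 via (26.26,58.37): [(0, 27.1169) (42, 77.1028) (42, 97) (0, 97)]  |A|=1885.3859
3. ⊥bis P6·P1 via (27.955,56.1): [(0, 27.1169) (42, 77.1028) (42, 97) (0, 97)]  |A|=1885.3859
4. ⊥bis P6·P2 via (19.43,75.45): [(0, 75.3307) (0, 27.1169) (40.7211, 75.5807)]  |A|=981.6591
5. ⊥bis P6·P3 via (18.25,57.405): [(0, 75.3307) (0, 60.838) (24.4666, 56.2356) (40.7211, 75.5807)]  |A|=569.1386
6. ⊥bis P6·P4 via (17.945,46.74): [(0, 75.3307) (0, 60.838) (24.4666, 56.2356) (40.7211, 75.5807)]  |A|=569.1386
7. ⊥bis P6·P5 via (16.625,73.675): [(22.6332, 75.4697) (0, 68.7091) (0, 60.838) (24.4666, 56.2356) (40.7211, 75.5807)]  |A|=494.2044
8. ⊥bis P6·P7 via (15.525,39.325): [(22.6332, 75.4697) (0, 68.7091) (0, 60.838) (24.4666, 56.2356) (40.7211, 75.5807)]  |A|=494.2044
9. canonical 5-gon: [(22.6332, 75.4697) (0, 68.7091) (0, 60.838) (24.4666, 56.2356) (40.7211, 75.5807)]
10. shoelace: 494.2044

Area of P6's cell: 494.2044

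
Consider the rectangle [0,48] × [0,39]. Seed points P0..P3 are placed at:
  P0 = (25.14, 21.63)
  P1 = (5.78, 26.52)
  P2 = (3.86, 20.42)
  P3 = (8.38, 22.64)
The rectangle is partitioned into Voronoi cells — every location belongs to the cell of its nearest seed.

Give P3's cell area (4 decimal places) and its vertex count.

Area of P3's cell: 169.0541 (3 vertices)

1. box [0,48]×[0,39]: [(0, 0) (48, 0) (48, 39) (0, 39)]
2. ⊥bis P3·P0 via (16.76,22.135): [(0, 0) (15.4261, 0) (17.7763, 39) (0, 39)]  |A|=647.4471
3. ⊥bis P3·P1 via (7.08,24.58): [(0, 19.8357) (0, 0) (15.4261, 0) (17.3209, 31.4425)]  |A|=414.3028
4. ⊥bis P3·P2 via (6.12,21.53): [(5.2307, 23.3407) (15.5647, 2.3002) (17.3209, 31.4425)]  |A|=169.0541
5. canonical 3-gon: [(5.2307, 23.3407) (15.5647, 2.3002) (17.3209, 31.4425)]
6. shoelace: 169.0541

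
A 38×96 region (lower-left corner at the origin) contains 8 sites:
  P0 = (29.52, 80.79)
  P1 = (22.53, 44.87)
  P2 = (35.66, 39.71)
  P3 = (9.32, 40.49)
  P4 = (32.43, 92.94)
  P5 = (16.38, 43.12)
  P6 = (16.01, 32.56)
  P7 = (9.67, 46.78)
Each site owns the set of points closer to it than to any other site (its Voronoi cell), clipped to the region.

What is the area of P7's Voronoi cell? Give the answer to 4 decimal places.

Area of P7's cell: 442.4434

1. box [0,38]×[0,96]: [(0, 0) (38, 0) (38, 96) (0, 96)]
2. ⊥bis P7·P0 via (19.595,63.785): [(0, 75.2217) (0, 0) (38, 0) (38, 53.0429)]  |A|=2437.0264
3. ⊥bis P7·P1 via (16.1,45.825): [(18.8335, 64.2295) (0, 75.2217) (0, 0) (9.294, 0)]  |A|=1006.8156
4. ⊥bis P7·P2 via (22.665,43.245): [(18.8335, 64.2295) (0, 75.2217) (0, 0) (9.294, 0)]  |A|=1006.8156
5. ⊥bis P7·P3 via (9.495,43.635): [(15.7233, 43.2884) (18.8335, 64.2295) (0, 75.2217) (0, 44.1633)]  |A|=458.4593
6. ⊥bis P7·P4 via (21.05,69.86): [(15.7233, 43.2884) (18.8335, 64.2295) (0, 75.2217) (0, 44.1633)]  |A|=458.4593
7. ⊥bis P7·P5 via (13.025,44.95): [(12.2249, 43.4831) (17.072, 52.3695) (18.8335, 64.2295) (0, 75.2217) (0, 44.1633)]  |A|=442.4434
8. ⊥bis P7·P6 via (12.84,39.67): [(12.2249, 43.4831) (17.072, 52.3695) (18.8335, 64.2295) (0, 75.2217) (0, 44.1633)]  |A|=442.4434
9. canonical 5-gon: [(12.2249, 43.4831) (17.072, 52.3695) (18.8335, 64.2295) (0, 75.2217) (0, 44.1633)]
10. shoelace: 442.4434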